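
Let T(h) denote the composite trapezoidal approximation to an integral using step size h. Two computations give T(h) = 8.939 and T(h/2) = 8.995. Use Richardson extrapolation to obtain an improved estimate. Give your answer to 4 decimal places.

R = (4·T(h/2) − T(h)) / 3 = (4·8.995 − 8.939)/3 = (27.041)/3 = 9.0137.

9.0137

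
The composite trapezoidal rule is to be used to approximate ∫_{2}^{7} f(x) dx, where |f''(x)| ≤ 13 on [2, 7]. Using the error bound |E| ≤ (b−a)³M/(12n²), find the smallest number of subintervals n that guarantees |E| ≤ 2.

Need 1625/(12n²) ≤ 2.
n² ≥ 1625/(12·2) = 67.7083 ⇒ n ≥ 8.2285, so the smallest n is 9.

9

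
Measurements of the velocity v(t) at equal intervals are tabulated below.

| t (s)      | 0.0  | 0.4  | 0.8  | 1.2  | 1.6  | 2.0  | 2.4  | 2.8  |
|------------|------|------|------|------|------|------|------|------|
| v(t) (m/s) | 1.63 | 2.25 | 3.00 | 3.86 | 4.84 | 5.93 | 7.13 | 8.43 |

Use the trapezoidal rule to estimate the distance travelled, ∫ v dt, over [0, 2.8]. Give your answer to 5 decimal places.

h = 0.4, n = 7.
(h/2)·[y₀ + 2y₁ + 2y₂ + 2y₃ + 2y₄ + 2y₅ + 2y₆ + y₇] = 0.2·(64.08) = 12.81600.

12.81600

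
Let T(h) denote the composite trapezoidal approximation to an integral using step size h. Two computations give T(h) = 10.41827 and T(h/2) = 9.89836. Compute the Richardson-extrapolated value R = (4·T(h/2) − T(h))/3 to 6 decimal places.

9.725057

R = (4·T(h/2) − T(h)) / 3 = (4·9.89836 − 10.41827)/3 = (29.17517)/3 = 9.725057.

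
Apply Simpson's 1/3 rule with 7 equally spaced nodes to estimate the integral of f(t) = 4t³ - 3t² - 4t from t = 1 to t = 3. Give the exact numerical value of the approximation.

h = (3 − 1)/6 = 0.333333.
Nodes t₀,…,t₆ = 1, 1.333333, 1.666667, 2, 2.333333, 2.666667, 3.
f(t) = 4t³ - 3t² - 4t: f₀=-3, f₁=-1.185185, f₂=3.518519, f₃=12, f₄=25.148148, f₅=43.851852, f₆=69.
(h/3)·[f₀ + 4f₁ + 2f₂ + 4f₃ + 2f₄ + 4f₅ + f₆] = 0.111111·(342) = 38.

38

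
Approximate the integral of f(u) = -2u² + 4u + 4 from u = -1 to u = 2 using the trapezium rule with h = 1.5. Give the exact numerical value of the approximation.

9.75

h = (2 − (-1))/2 = 1.5.
Nodes u₀,…,u₂ = -1, 0.5, 2.
f(u) = -2u² + 4u + 4: f₀=-2, f₁=5.5, f₂=4.
(h/2)·[f₀ + 2f₁ + f₂] = 0.75·(13) = 9.75.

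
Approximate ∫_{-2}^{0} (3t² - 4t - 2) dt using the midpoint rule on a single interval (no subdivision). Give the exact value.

M = (b−a)·f(-1) = 2·(5) = 10.

10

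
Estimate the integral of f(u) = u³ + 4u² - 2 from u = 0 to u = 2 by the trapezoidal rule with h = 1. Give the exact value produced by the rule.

13

h = (2 − 0)/2 = 1.
Nodes u₀,…,u₂ = 0, 1, 2.
f(u) = u³ + 4u² - 2: f₀=-2, f₁=3, f₂=22.
(h/2)·[f₀ + 2f₁ + f₂] = 0.5·(26) = 13.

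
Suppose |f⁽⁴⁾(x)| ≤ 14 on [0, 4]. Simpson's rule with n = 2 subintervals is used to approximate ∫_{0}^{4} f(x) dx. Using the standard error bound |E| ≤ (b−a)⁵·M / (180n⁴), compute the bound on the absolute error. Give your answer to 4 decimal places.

|E| ≤ (4)⁵·14 / (180·2⁴) = 14336/2880 = 4.9778.

4.9778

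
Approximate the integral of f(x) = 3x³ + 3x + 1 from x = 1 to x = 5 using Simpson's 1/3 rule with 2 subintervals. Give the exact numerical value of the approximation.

h = (5 − 1)/2 = 2.
Nodes x₀,…,x₂ = 1, 3, 5.
f(x) = 3x³ + 3x + 1: f₀=7, f₁=91, f₂=391.
(h/3)·[f₀ + 4f₁ + f₂] = 0.666667·(762) = 508.

508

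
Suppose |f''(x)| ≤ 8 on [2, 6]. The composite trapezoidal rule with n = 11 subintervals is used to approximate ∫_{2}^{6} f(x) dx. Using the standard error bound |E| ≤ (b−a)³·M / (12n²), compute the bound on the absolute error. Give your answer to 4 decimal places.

0.3526

|E| ≤ (4)³·8 / (12·11²) = 512/1452 = 0.3526.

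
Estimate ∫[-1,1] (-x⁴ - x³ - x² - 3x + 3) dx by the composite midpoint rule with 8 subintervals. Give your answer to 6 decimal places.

h = (1 − (-1))/8 = 0.25.
Midpoints m₁,…,m₈ = -0.875, -0.625, -0.375, -0.125, 0.125, 0.375, 0.625, 0.875.
f(m₁)=4.943115234375, f(m₂)=4.575927734375, f(m₃)=4.017333984375, f(m₄)=3.361083984375, f(m₅)=2.607177734375, f(m₆)=1.661865234375, f(m₇)=0.337646484375, f(m₈)=-1.646728515625.
h·[f(m₁) + f(m₂) + f(m₃) + f(m₄) + f(m₅) + f(m₆) + f(m₇) + f(m₈)] = 0.25·(19.857421875) = 4.964355.

4.964355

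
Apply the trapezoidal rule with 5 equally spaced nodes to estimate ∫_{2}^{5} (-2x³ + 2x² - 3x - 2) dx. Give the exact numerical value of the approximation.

-269.34375

h = (5 − 2)/4 = 0.75.
Nodes x₀,…,x₄ = 2, 2.75, 3.5, 4.25, 5.
f(x) = -2x³ + 2x² - 3x - 2: f₀=-16, f₁=-36.71875, f₂=-73.75, f₃=-132.15625, f₄=-217.
(h/2)·[f₀ + 2f₁ + 2f₂ + 2f₃ + f₄] = 0.375·(-718.25) = -269.34375.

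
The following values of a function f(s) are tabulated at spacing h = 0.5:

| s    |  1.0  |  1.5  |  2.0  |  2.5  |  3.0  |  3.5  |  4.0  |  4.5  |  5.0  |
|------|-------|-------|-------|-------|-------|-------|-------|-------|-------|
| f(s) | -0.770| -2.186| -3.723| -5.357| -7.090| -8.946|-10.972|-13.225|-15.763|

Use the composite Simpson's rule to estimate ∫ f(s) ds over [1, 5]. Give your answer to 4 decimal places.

h = 0.5, n = 8.
(h/3)·[y₀ + 4y₁ + 2y₂ + 4y₃ + 2y₄ + 4y₅ + 2y₆ + 4y₇ + y₈] = 0.166667·(-178.959) = -29.8265.

-29.8265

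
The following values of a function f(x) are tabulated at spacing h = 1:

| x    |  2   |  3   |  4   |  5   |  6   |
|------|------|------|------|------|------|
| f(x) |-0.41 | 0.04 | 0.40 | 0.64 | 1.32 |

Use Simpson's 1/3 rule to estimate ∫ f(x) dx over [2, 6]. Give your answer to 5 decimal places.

1.47667

h = 1, n = 4.
(h/3)·[y₀ + 4y₁ + 2y₂ + 4y₃ + y₄] = 0.333333·(4.43) = 1.47667.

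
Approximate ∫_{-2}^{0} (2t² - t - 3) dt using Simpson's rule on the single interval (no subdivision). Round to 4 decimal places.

1.3333

S = (b−a)/6 · [f(-2) + 4f(-1) + f(0)] = 0.333333·[7 + 4·0 + (-3)] = 1.3333.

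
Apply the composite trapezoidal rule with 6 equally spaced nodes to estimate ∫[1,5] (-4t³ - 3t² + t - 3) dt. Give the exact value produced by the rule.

-764.64

h = (5 − 1)/5 = 0.8.
Nodes t₀,…,t₅ = 1, 1.8, 2.6, 3.4, 4.2, 5.
f(t) = -4t³ - 3t² + t - 3: f₀=-9, f₁=-34.248, f₂=-90.984, f₃=-191.496, f₄=-348.072, f₅=-573.
(h/2)·[f₀ + 2f₁ + 2f₂ + 2f₃ + 2f₄ + f₅] = 0.4·(-1911.6) = -764.64.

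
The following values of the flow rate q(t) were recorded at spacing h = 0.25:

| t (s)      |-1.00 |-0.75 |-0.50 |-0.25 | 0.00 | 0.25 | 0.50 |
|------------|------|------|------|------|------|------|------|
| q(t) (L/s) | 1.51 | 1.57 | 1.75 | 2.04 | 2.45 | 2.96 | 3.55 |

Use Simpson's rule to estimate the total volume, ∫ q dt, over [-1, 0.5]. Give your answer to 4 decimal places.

3.3117

h = 0.25, n = 6.
(h/3)·[y₀ + 4y₁ + 2y₂ + 4y₃ + 2y₄ + 4y₅ + y₆] = 0.083333·(39.74) = 3.3117.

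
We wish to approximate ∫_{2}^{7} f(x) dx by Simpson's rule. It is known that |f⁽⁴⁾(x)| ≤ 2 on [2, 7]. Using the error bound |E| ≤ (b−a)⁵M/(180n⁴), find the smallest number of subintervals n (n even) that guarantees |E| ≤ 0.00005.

Need 6250/(180n⁴) ≤ 0.00005.
n⁴ ≥ 6250/(180·0.00005) = 694444 ⇒ n ≥ 28.8675, so the smallest even n is 30. (n must be even for Simpson's rule.)

30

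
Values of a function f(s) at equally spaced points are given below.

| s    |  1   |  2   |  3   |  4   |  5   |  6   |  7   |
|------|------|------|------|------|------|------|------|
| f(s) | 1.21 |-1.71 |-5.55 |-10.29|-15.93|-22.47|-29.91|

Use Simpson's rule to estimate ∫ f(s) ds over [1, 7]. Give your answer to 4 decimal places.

-69.8467

h = 1, n = 6.
(h/3)·[y₀ + 4y₁ + 2y₂ + 4y₃ + 2y₄ + 4y₅ + y₆] = 0.333333·(-209.54) = -69.8467.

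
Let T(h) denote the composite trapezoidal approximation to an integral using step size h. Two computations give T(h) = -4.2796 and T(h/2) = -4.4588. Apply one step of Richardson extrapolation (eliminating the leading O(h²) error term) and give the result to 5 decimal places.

R = (4·T(h/2) − T(h)) / 3 = (4·(-4.4588) − (-4.2796))/3 = (-13.5556)/3 = -4.51853.

-4.51853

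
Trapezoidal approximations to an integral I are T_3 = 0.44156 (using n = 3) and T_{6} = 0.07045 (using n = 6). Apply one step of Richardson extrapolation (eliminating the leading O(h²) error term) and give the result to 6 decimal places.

R = (4·T_{6} − T_3) / 3 = (4·0.07045 − 0.44156)/3 = (-0.15976)/3 = -0.053253.

-0.053253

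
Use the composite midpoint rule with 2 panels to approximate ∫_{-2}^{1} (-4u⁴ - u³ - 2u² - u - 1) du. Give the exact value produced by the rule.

h = (1 − (-2))/2 = 1.5.
Midpoints m₁,…,m₂ = -1.25, 0.25.
f(m₁)=-10.6875, f(m₂)=-1.40625.
h·[f(m₁) + f(m₂)] = 1.5·(-12.09375) = -18.140625.

-18.140625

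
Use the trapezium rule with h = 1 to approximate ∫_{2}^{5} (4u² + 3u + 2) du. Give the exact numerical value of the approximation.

h = (5 − 2)/3 = 1.
Nodes u₀,…,u₃ = 2, 3, 4, 5.
f(u) = 4u² + 3u + 2: f₀=24, f₁=47, f₂=78, f₃=117.
(h/2)·[f₀ + 2f₁ + 2f₂ + f₃] = 0.5·(391) = 195.5.

195.5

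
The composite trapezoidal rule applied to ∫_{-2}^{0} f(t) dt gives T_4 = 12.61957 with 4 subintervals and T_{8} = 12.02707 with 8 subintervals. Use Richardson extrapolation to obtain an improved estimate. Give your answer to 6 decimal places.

R = (4·T_{8} − T_4) / 3 = (4·12.02707 − 12.61957)/3 = (35.48871)/3 = 11.829570.

11.829570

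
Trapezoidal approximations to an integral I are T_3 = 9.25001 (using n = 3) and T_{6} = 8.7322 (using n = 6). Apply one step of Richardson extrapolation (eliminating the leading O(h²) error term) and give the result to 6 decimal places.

R = (4·T_{6} − T_3) / 3 = (4·8.7322 − 9.25001)/3 = (25.67879)/3 = 8.559597.

8.559597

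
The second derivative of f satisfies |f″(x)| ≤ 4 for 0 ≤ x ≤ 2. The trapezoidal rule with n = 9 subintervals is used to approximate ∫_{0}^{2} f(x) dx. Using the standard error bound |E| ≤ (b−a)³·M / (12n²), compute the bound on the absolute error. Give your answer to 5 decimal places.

0.03292

|E| ≤ (2)³·4 / (12·9²) = 32/972 = 0.03292.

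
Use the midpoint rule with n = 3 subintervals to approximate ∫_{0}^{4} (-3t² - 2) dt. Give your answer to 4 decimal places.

h = (4 − 0)/3 = 1.333333.
Midpoints m₁,…,m₃ = 0.666667, 2, 3.333333.
f(m₁)=-3.333333, f(m₂)=-14, f(m₃)=-35.333333.
h·[f(m₁) + f(m₂) + f(m₃)] = 1.333333·(-52.666667) = -70.2222.

-70.2222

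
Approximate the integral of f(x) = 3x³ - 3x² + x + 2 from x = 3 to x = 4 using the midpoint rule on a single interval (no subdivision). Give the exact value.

M = (b−a)·f(3.5) = 1·(97.375) = 97.375.

97.375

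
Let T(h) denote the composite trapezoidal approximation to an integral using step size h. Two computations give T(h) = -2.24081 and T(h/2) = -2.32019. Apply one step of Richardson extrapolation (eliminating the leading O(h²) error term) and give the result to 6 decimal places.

R = (4·T(h/2) − T(h)) / 3 = (4·(-2.32019) − (-2.24081))/3 = (-7.03995)/3 = -2.346650.

-2.346650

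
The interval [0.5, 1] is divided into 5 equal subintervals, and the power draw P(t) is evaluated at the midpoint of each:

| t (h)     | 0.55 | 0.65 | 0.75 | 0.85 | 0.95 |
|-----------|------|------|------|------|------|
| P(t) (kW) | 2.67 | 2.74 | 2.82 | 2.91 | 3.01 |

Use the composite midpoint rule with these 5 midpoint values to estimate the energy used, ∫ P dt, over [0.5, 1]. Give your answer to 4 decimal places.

h = 0.1, n = 5.
h·[y(m₁) + y(m₂) + y(m₃) + y(m₄) + y(m₅)] = 0.1·(14.15) = 1.4150.

1.4150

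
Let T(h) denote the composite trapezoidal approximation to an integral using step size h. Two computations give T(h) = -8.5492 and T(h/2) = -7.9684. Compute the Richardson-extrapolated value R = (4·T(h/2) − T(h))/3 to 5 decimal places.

R = (4·T(h/2) − T(h)) / 3 = (4·(-7.9684) − (-8.5492))/3 = (-23.3244)/3 = -7.77480.

-7.77480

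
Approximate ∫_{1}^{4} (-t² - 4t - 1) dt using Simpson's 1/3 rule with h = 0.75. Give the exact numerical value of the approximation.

-54

h = (4 − 1)/4 = 0.75.
Nodes t₀,…,t₄ = 1, 1.75, 2.5, 3.25, 4.
f(t) = -t² - 4t - 1: f₀=-6, f₁=-11.0625, f₂=-17.25, f₃=-24.5625, f₄=-33.
(h/3)·[f₀ + 4f₁ + 2f₂ + 4f₃ + f₄] = 0.25·(-216) = -54.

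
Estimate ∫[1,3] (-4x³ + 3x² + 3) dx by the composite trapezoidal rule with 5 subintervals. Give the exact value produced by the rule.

h = (3 − 1)/5 = 0.4.
Nodes x₀,…,x₅ = 1, 1.4, 1.8, 2.2, 2.6, 3.
f(x) = -4x³ + 3x² + 3: f₀=2, f₁=-2.096, f₂=-10.608, f₃=-25.072, f₄=-47.024, f₅=-78.
(h/2)·[f₀ + 2f₁ + 2f₂ + 2f₃ + 2f₄ + f₅] = 0.2·(-245.6) = -49.12.

-49.12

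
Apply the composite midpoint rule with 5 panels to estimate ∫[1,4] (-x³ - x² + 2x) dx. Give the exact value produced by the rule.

h = (4 − 1)/5 = 0.6.
Midpoints m₁,…,m₅ = 1.3, 1.9, 2.5, 3.1, 3.7.
f(m₁)=-1.287, f(m₂)=-6.669, f(m₃)=-16.875, f(m₄)=-33.201, f(m₅)=-56.943.
h·[f(m₁) + f(m₂) + f(m₃) + f(m₄) + f(m₅)] = 0.6·(-114.975) = -68.985.

-68.985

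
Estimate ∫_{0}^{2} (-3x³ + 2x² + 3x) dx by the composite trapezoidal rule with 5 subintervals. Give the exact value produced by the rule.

-1.04

h = (2 − 0)/5 = 0.4.
Nodes x₀,…,x₅ = 0, 0.4, 0.8, 1.2, 1.6, 2.
f(x) = -3x³ + 2x² + 3x: f₀=0, f₁=1.328, f₂=2.144, f₃=1.296, f₄=-2.368, f₅=-10.
(h/2)·[f₀ + 2f₁ + 2f₂ + 2f₃ + 2f₄ + f₅] = 0.2·(-5.2) = -1.04.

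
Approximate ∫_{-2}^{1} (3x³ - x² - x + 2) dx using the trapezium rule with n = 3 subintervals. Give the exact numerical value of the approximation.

-9.5

h = (1 − (-2))/3 = 1.
Nodes x₀,…,x₃ = -2, -1, 0, 1.
f(x) = 3x³ - x² - x + 2: f₀=-24, f₁=-1, f₂=2, f₃=3.
(h/2)·[f₀ + 2f₁ + 2f₂ + f₃] = 0.5·(-19) = -9.5.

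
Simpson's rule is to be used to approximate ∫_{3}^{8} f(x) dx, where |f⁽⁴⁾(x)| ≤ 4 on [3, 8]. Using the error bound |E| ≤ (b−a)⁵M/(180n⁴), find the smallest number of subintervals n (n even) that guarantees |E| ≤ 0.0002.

26

Need 12500/(180n⁴) ≤ 0.0002.
n⁴ ≥ 12500/(180·0.0002) = 347222 ⇒ n ≥ 24.2746, so the smallest even n is 26. (n must be even for Simpson's rule.)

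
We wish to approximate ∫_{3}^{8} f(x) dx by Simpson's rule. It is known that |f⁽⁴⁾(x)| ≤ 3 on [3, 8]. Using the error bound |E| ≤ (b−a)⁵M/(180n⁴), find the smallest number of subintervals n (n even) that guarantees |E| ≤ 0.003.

12

Need 9375/(180n⁴) ≤ 0.003.
n⁴ ≥ 9375/(180·0.003) = 17361.1 ⇒ n ≥ 11.4787, so the smallest even n is 12. (n must be even for Simpson's rule.)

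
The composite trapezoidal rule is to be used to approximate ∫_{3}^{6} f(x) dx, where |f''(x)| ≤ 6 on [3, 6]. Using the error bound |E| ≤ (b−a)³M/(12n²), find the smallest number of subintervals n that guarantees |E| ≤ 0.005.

52

Need 162/(12n²) ≤ 0.005.
n² ≥ 162/(12·0.005) = 2700 ⇒ n ≥ 51.9615, so the smallest n is 52.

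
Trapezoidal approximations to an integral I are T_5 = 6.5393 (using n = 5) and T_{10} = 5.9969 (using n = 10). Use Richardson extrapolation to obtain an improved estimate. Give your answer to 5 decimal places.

5.81610

R = (4·T_{10} − T_5) / 3 = (4·5.9969 − 6.5393)/3 = (17.4483)/3 = 5.81610.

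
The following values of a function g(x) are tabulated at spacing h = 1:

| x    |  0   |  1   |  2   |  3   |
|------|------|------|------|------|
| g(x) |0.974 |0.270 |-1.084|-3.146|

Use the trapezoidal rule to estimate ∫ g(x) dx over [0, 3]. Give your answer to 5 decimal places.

h = 1, n = 3.
(h/2)·[y₀ + 2y₁ + 2y₂ + y₃] = 0.5·(-3.800) = -1.90000.

-1.90000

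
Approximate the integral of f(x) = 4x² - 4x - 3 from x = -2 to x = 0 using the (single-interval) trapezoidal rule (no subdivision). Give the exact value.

T = (b−a)/2 · [f(-2) + f(0)] = 1·[21 + (-3)] = 18.

18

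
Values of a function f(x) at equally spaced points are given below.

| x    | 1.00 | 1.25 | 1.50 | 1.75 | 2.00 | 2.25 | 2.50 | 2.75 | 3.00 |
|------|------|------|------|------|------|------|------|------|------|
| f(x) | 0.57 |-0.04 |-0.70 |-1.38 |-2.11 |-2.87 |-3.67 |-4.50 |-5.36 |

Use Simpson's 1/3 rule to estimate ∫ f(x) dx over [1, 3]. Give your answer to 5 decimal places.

h = 0.25, n = 8.
(h/3)·[y₀ + 4y₁ + 2y₂ + 4y₃ + 2y₄ + 4y₅ + 2y₆ + 4y₇ + y₈] = 0.083333·(-52.91) = -4.40917.

-4.40917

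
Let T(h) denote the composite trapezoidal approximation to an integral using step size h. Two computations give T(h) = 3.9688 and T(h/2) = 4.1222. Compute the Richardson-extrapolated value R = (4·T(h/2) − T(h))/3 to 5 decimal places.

R = (4·T(h/2) − T(h)) / 3 = (4·4.1222 − 3.9688)/3 = (12.5200)/3 = 4.17333.

4.17333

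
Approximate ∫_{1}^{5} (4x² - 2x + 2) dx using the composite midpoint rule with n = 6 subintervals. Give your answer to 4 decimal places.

148.7407

h = (5 − 1)/6 = 0.666667.
Midpoints m₁,…,m₆ = 1.333333, 2, 2.666667, 3.333333, 4, 4.666667.
f(m₁)=6.444444, f(m₂)=14, f(m₃)=25.111111, f(m₄)=39.777778, f(m₅)=58, f(m₆)=79.777778.
h·[f(m₁) + f(m₂) + f(m₃) + f(m₄) + f(m₅) + f(m₆)] = 0.666667·(223.111111) = 148.7407.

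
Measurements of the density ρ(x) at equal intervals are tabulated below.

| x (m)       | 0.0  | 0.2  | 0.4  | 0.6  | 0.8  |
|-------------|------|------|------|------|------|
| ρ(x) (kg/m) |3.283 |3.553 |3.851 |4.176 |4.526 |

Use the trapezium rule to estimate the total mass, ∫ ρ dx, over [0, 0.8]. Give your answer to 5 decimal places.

3.09690

h = 0.2, n = 4.
(h/2)·[y₀ + 2y₁ + 2y₂ + 2y₃ + y₄] = 0.1·(30.969) = 3.09690.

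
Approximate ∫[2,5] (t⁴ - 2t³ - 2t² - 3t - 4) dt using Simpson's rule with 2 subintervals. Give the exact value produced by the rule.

h = (5 − 2)/2 = 1.5.
Nodes t₀,…,t₂ = 2, 3.5, 5.
f(t) = t⁴ - 2t³ - 2t² - 3t - 4: f₀=-18, f₁=25.3125, f₂=306.
(h/3)·[f₀ + 4f₁ + f₂] = 0.5·(389.25) = 194.625.

194.625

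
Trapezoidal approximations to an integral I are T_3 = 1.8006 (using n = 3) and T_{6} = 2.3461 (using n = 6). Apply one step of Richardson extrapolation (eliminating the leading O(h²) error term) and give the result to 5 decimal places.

R = (4·T_{6} − T_3) / 3 = (4·2.3461 − 1.8006)/3 = (7.5838)/3 = 2.52793.

2.52793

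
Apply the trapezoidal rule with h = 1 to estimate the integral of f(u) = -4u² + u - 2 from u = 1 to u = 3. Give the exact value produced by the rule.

-36

h = (3 − 1)/2 = 1.
Nodes u₀,…,u₂ = 1, 2, 3.
f(u) = -4u² + u - 2: f₀=-5, f₁=-16, f₂=-35.
(h/2)·[f₀ + 2f₁ + f₂] = 0.5·(-72) = -36.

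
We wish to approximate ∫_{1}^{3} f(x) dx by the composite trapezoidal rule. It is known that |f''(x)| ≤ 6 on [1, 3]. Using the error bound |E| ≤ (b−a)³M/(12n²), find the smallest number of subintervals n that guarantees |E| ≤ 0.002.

45

Need 48/(12n²) ≤ 0.002.
n² ≥ 48/(12·0.002) = 2000 ⇒ n ≥ 44.7214, so the smallest n is 45.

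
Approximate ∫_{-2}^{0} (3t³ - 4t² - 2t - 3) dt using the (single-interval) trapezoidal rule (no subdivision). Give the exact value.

-42

T = (b−a)/2 · [f(-2) + f(0)] = 1·[(-39) + (-3)] = -42.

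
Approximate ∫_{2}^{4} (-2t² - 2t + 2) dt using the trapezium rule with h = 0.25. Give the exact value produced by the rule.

h = (4 − 2)/8 = 0.25.
Nodes t₀,…,t₈ = 2, 2.25, 2.5, 2.75, 3, 3.25, 3.5, 3.75, 4.
f(t) = -2t² - 2t + 2: f₀=-10, f₁=-12.625, f₂=-15.5, f₃=-18.625, f₄=-22, f₅=-25.625, f₆=-29.5, f₇=-33.625, f₈=-38.
(h/2)·[f₀ + 2f₁ + 2f₂ + 2f₃ + 2f₄ + 2f₅ + 2f₆ + 2f₇ + f₈] = 0.125·(-363) = -45.375.

-45.375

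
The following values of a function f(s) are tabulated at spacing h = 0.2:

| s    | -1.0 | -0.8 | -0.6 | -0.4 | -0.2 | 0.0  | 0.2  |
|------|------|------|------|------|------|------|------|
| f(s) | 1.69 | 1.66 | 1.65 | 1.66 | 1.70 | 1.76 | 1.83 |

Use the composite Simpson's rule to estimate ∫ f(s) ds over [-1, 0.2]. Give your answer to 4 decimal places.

2.0360

h = 0.2, n = 6.
(h/3)·[y₀ + 4y₁ + 2y₂ + 4y₃ + 2y₄ + 4y₅ + y₆] = 0.066667·(30.54) = 2.0360.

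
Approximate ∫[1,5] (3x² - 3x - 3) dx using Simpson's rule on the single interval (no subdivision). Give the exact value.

S = (b−a)/6 · [f(1) + 4f(3) + f(5)] = 0.666667·[(-3) + 4·15 + 57] = 76.

76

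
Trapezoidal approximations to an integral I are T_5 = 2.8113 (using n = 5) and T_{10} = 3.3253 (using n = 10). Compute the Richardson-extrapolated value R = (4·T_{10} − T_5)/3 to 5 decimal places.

R = (4·T_{10} − T_5) / 3 = (4·3.3253 − 2.8113)/3 = (10.4899)/3 = 3.49663.

3.49663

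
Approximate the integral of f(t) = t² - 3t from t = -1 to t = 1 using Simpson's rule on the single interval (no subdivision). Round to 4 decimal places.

S = (b−a)/6 · [f(-1) + 4f(0) + f(1)] = 0.333333·[4 + 4·0 + (-2)] = 0.6667.

0.6667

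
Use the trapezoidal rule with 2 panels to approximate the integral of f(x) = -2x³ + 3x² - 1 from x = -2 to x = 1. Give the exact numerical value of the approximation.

h = (1 − (-2))/2 = 1.5.
Nodes x₀,…,x₂ = -2, -0.5, 1.
f(x) = -2x³ + 3x² - 1: f₀=27, f₁=0, f₂=0.
(h/2)·[f₀ + 2f₁ + f₂] = 0.75·(27) = 20.25.

20.25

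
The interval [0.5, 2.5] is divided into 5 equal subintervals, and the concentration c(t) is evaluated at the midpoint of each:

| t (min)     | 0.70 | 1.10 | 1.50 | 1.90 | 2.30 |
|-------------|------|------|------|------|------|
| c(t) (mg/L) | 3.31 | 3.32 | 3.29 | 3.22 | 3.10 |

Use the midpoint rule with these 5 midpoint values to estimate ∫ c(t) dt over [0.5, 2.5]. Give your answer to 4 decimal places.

h = 0.4, n = 5.
h·[y(m₁) + y(m₂) + y(m₃) + y(m₄) + y(m₅)] = 0.4·(16.24) = 6.4960.

6.4960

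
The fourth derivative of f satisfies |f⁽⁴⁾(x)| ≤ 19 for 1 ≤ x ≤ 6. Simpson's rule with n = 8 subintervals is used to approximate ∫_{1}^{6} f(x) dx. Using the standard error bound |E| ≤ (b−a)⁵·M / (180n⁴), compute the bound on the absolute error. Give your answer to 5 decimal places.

0.08053

|E| ≤ (5)⁵·19 / (180·8⁴) = 59375/737280 = 0.08053.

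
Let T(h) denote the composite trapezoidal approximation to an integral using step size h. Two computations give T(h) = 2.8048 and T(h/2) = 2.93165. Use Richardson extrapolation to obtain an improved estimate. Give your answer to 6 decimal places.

2.973933

R = (4·T(h/2) − T(h)) / 3 = (4·2.93165 − 2.8048)/3 = (8.92180)/3 = 2.973933.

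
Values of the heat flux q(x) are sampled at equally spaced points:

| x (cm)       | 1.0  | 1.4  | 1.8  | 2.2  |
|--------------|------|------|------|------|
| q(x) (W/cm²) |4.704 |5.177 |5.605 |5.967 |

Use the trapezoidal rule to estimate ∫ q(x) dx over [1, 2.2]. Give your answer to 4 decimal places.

h = 0.4, n = 3.
(h/2)·[y₀ + 2y₁ + 2y₂ + y₃] = 0.2·(32.235) = 6.4470.

6.4470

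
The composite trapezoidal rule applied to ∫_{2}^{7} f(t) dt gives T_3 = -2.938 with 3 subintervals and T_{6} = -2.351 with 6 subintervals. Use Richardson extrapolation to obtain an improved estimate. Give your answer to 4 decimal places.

-2.1553

R = (4·T_{6} − T_3) / 3 = (4·(-2.351) − (-2.938))/3 = (-6.466)/3 = -2.1553.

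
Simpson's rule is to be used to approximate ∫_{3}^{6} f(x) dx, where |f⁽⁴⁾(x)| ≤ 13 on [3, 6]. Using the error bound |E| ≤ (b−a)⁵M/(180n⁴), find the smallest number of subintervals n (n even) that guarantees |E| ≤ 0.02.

6

Need 3159/(180n⁴) ≤ 0.02.
n⁴ ≥ 3159/(180·0.02) = 877.5 ⇒ n ≥ 5.4427, so the smallest even n is 6. (n must be even for Simpson's rule.)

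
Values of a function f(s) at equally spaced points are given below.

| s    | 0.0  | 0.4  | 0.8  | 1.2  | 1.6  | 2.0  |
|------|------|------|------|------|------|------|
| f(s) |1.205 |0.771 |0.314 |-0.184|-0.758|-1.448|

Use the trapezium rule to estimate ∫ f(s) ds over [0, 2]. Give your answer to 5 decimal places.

h = 0.4, n = 5.
(h/2)·[y₀ + 2y₁ + 2y₂ + 2y₃ + 2y₄ + y₅] = 0.2·(0.043) = 0.00860.

0.00860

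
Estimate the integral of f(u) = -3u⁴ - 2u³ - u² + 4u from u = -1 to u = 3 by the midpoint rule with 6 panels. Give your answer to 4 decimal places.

-172.5432

h = (3 − (-1))/6 = 0.666667.
Midpoints m₁,…,m₆ = -0.666667, 0, 0.666667, 1.333333, 2, 2.666667.
f(m₁)=-3.111111, f(m₂)=0, f(m₃)=1.037037, f(m₄)=-10.666667, f(m₅)=-60, f(m₆)=-186.074074.
h·[f(m₁) + f(m₂) + f(m₃) + f(m₄) + f(m₅) + f(m₆)] = 0.666667·(-258.814815) = -172.5432.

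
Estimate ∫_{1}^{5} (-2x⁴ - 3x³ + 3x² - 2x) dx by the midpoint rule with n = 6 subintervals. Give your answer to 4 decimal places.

-1595.7202

h = (5 − 1)/6 = 0.666667.
Midpoints m₁,…,m₆ = 1.333333, 2, 2.666667, 3.333333, 4, 4.666667.
f(m₁)=-10.765432, f(m₂)=-48, f(m₃)=-142.024691, f(m₄)=-331.358025, f(m₅)=-664, f(m₆)=-1197.432099.
h·[f(m₁) + f(m₂) + f(m₃) + f(m₄) + f(m₅) + f(m₆)] = 0.666667·(-2393.580247) = -1595.7202.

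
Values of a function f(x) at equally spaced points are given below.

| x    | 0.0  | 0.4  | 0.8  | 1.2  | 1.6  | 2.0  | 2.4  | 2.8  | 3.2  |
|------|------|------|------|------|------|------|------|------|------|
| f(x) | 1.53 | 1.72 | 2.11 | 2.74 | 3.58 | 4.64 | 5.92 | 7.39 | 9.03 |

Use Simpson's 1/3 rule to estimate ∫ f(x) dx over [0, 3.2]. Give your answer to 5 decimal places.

h = 0.4, n = 8.
(h/3)·[y₀ + 4y₁ + 2y₂ + 4y₃ + 2y₄ + 4y₅ + 2y₆ + 4y₇ + y₈] = 0.133333·(99.74) = 13.29867.

13.29867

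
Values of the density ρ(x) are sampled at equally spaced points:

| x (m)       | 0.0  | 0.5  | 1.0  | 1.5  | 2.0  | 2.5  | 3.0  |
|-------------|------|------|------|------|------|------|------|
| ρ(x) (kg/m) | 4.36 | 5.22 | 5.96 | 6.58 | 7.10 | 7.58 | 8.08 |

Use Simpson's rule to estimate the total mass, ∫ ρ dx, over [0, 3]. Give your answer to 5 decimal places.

h = 0.5, n = 6.
(h/3)·[y₀ + 4y₁ + 2y₂ + 4y₃ + 2y₄ + 4y₅ + y₆] = 0.166667·(116.08) = 19.34667.

19.34667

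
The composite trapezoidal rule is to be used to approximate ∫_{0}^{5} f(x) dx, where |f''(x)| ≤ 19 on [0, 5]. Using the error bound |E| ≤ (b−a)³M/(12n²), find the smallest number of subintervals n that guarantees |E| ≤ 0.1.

Need 2375/(12n²) ≤ 0.1.
n² ≥ 2375/(12·0.1) = 1979.17 ⇒ n ≥ 44.4878, so the smallest n is 45.

45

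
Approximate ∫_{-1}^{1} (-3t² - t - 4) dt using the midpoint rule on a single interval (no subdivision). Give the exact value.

M = (b−a)·f(0) = 2·(-4) = -8.

-8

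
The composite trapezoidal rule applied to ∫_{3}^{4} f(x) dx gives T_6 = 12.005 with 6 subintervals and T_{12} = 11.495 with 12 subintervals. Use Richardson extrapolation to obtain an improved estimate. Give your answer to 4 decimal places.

R = (4·T_{12} − T_6) / 3 = (4·11.495 − 12.005)/3 = (33.975)/3 = 11.3250.

11.3250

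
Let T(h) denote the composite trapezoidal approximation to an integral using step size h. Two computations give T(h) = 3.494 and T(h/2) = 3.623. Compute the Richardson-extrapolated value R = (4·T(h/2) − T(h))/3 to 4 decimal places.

R = (4·T(h/2) − T(h)) / 3 = (4·3.623 − 3.494)/3 = (10.998)/3 = 3.6660.

3.6660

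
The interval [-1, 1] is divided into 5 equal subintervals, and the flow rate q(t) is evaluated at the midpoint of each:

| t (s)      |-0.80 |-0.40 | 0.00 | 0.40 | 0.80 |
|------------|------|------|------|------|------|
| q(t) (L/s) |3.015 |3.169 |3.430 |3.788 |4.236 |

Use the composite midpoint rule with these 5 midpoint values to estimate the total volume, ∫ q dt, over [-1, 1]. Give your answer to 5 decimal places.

7.05520

h = 0.4, n = 5.
h·[y(m₁) + y(m₂) + y(m₃) + y(m₄) + y(m₅)] = 0.4·(17.638) = 7.05520.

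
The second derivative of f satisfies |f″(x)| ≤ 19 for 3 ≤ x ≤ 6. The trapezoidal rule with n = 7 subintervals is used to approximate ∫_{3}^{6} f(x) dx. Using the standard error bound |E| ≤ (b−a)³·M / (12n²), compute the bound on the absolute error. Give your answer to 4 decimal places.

|E| ≤ (3)³·19 / (12·7²) = 513/588 = 0.8724.

0.8724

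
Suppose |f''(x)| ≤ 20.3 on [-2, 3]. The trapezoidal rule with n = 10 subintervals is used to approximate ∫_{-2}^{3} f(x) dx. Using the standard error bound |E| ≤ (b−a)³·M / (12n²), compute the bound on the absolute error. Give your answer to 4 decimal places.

|E| ≤ (5)³·20.3 / (12·10²) = 2537.5/1200 = 2.1146.

2.1146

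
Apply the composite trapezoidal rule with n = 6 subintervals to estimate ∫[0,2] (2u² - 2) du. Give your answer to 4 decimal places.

1.4074

h = (2 − 0)/6 = 0.333333.
Nodes u₀,…,u₆ = 0, 0.333333, 0.666667, 1, 1.333333, 1.666667, 2.
f(u) = 2u² - 2: f₀=-2, f₁=-1.777778, f₂=-1.111111, f₃=0, f₄=1.555556, f₅=3.555556, f₆=6.
(h/2)·[f₀ + 2f₁ + 2f₂ + 2f₃ + 2f₄ + 2f₅ + f₆] = 0.166667·(8.444444) = 1.4074.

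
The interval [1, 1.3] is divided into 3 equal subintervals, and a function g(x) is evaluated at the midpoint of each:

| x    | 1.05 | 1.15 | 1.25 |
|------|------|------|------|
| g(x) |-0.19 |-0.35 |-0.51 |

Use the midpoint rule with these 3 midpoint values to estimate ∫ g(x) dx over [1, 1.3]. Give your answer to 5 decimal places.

-0.10500

h = 0.1, n = 3.
h·[y(m₁) + y(m₂) + y(m₃)] = 0.1·(-1.05) = -0.10500.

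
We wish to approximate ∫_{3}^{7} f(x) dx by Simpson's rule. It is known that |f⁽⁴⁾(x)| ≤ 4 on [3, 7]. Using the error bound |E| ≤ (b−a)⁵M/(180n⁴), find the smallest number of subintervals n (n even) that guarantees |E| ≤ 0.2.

Need 4096/(180n⁴) ≤ 0.2.
n⁴ ≥ 4096/(180·0.2) = 113.778 ⇒ n ≥ 3.2660, so the smallest even n is 4. (n must be even for Simpson's rule.)

4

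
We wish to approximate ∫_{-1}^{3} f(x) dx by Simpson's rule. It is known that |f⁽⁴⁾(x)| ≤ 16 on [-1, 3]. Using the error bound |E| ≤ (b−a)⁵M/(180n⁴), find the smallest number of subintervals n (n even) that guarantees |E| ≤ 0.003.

14

Need 16384/(180n⁴) ≤ 0.003.
n⁴ ≥ 16384/(180·0.003) = 30340.7 ⇒ n ≥ 13.1980, so the smallest even n is 14. (n must be even for Simpson's rule.)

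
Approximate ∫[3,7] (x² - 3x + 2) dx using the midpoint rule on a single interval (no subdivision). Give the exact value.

M = (b−a)·f(5) = 4·(12) = 48.

48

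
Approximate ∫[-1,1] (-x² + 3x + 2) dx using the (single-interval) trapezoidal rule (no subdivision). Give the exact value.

2

T = (b−a)/2 · [f(-1) + f(1)] = 1·[(-2) + 4] = 2.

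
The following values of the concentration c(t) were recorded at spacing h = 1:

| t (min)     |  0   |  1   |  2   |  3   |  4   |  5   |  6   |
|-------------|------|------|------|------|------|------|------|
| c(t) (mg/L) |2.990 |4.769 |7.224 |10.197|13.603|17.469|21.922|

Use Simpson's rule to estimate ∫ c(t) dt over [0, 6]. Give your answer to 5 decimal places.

65.43533

h = 1, n = 6.
(h/3)·[y₀ + 4y₁ + 2y₂ + 4y₃ + 2y₄ + 4y₅ + y₆] = 0.333333·(196.306) = 65.43533.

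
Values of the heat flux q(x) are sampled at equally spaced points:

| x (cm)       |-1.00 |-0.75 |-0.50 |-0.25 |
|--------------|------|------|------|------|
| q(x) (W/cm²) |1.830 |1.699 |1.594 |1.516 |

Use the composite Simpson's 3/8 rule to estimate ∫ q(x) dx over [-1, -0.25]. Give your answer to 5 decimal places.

h = 0.25, n = 3.
(3h/8)·[y₀ + 3y₁ + 3y₂ + y₃] = 0.09375·(13.225) = 1.23984.

1.23984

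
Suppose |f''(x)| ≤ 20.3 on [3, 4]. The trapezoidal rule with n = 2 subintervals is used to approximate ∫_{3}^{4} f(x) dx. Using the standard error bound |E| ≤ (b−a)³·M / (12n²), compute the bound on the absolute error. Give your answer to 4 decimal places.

|E| ≤ (1)³·20.3 / (12·2²) = 20.3/48 = 0.4229.

0.4229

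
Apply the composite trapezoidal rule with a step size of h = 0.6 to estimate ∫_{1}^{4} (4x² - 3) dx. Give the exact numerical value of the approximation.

h = (4 − 1)/5 = 0.6.
Nodes x₀,…,x₅ = 1, 1.6, 2.2, 2.8, 3.4, 4.
f(x) = 4x² - 3: f₀=1, f₁=7.24, f₂=16.36, f₃=28.36, f₄=43.24, f₅=61.
(h/2)·[f₀ + 2f₁ + 2f₂ + 2f₃ + 2f₄ + f₅] = 0.3·(252.4) = 75.72.

75.72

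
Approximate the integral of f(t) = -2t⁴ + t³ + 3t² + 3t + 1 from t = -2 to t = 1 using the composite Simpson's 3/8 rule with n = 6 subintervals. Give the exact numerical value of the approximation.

h = (1 − (-2))/6 = 0.5.
Nodes t₀,…,t₆ = -2, -1.5, -1, -0.5, 0, 0.5, 1.
f(t) = -2t⁴ + t³ + 3t² + 3t + 1: f₀=-33, f₁=-10.25, f₂=-2, f₃=0, f₄=1, f₅=3.25, f₆=6.
(3h/8)·[f₀ + 3f₁ + 3f₂ + 2f₃ + 3f₄ + 3f₅ + f₆] = 0.1875·(-51) = -9.5625.

-9.5625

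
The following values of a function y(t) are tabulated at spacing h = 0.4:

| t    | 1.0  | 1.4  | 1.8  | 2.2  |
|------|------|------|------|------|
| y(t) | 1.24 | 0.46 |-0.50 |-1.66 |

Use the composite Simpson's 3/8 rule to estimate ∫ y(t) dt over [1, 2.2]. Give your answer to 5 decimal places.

-0.08100

h = 0.4, n = 3.
(3h/8)·[y₀ + 3y₁ + 3y₂ + y₃] = 0.15·(-0.54) = -0.08100.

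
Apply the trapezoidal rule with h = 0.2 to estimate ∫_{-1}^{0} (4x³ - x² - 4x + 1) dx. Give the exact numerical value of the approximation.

1.62

h = (0 − (-1))/5 = 0.2.
Nodes x₀,…,x₅ = -1, -0.8, -0.6, -0.4, -0.2, 0.
f(x) = 4x³ - x² - 4x + 1: f₀=0, f₁=1.512, f₂=2.176, f₃=2.184, f₄=1.728, f₅=1.
(h/2)·[f₀ + 2f₁ + 2f₂ + 2f₃ + 2f₄ + f₅] = 0.1·(16.2) = 1.62.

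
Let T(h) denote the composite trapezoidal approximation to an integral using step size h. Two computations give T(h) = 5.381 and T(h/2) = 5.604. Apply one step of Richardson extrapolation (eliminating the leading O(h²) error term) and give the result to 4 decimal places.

R = (4·T(h/2) − T(h)) / 3 = (4·5.604 − 5.381)/3 = (17.035)/3 = 5.6783.

5.6783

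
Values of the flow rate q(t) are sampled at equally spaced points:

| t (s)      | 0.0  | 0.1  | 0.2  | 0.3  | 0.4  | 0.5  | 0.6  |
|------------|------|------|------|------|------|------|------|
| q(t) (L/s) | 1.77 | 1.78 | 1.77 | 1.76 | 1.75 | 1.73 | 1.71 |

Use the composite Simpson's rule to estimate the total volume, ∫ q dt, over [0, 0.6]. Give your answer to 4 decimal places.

h = 0.1, n = 6.
(h/3)·[y₀ + 4y₁ + 2y₂ + 4y₃ + 2y₄ + 4y₅ + y₆] = 0.033333·(31.60) = 1.0533.

1.0533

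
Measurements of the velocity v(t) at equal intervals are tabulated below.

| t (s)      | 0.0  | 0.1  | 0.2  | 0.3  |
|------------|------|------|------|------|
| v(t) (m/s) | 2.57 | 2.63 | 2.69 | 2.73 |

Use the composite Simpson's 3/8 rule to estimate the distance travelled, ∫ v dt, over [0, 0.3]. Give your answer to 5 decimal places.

0.79725

h = 0.1, n = 3.
(3h/8)·[y₀ + 3y₁ + 3y₂ + y₃] = 0.0375·(21.26) = 0.79725.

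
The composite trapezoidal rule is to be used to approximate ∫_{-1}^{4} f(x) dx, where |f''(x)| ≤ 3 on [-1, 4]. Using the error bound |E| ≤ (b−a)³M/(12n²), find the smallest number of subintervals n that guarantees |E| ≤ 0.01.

56

Need 375/(12n²) ≤ 0.01.
n² ≥ 375/(12·0.01) = 3125 ⇒ n ≥ 55.9017, so the smallest n is 56.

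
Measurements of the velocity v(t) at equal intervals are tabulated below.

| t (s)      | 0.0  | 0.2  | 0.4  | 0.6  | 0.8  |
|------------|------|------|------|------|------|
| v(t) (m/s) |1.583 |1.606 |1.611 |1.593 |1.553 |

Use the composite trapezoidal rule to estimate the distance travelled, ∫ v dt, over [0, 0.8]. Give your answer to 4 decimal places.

h = 0.2, n = 4.
(h/2)·[y₀ + 2y₁ + 2y₂ + 2y₃ + y₄] = 0.1·(12.756) = 1.2756.

1.2756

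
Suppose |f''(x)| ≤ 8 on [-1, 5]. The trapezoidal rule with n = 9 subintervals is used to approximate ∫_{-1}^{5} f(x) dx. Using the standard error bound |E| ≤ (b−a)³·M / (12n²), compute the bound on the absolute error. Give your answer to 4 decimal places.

|E| ≤ (6)³·8 / (12·9²) = 1728/972 = 1.7778.

1.7778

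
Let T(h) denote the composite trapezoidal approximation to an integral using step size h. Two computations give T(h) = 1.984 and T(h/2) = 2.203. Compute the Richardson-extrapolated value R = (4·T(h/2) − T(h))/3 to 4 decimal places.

R = (4·T(h/2) − T(h)) / 3 = (4·2.203 − 1.984)/3 = (6.828)/3 = 2.2760.

2.2760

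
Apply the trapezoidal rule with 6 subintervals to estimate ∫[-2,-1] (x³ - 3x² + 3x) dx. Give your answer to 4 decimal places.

-15.2847

h = (-1 − (-2))/6 = 0.166667.
Nodes x₀,…,x₆ = -2, -1.833333, -1.666667, -1.5, -1.333333, -1.166667, -1.
f(x) = x³ - 3x² + 3x: f₀=-26, f₁=-21.745370, f₂=-17.962963, f₃=-14.625, f₄=-11.703704, f₅=-9.171296, f₆=-7.
(h/2)·[f₀ + 2f₁ + 2f₂ + 2f₃ + 2f₄ + 2f₅ + f₆] = 0.083333·(-183.416667) = -15.2847.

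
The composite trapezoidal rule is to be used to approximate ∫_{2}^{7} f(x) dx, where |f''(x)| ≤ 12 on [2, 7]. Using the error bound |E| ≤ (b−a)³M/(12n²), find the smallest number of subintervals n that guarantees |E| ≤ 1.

12

Need 1500/(12n²) ≤ 1.
n² ≥ 1500/(12·1) = 125 ⇒ n ≥ 11.1803, so the smallest n is 12.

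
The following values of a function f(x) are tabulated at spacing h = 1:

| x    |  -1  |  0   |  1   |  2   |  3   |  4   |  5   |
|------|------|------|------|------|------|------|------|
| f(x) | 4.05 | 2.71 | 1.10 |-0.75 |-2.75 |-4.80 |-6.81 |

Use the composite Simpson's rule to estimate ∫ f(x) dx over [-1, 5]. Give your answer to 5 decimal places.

h = 1, n = 6.
(h/3)·[y₀ + 4y₁ + 2y₂ + 4y₃ + 2y₄ + 4y₅ + y₆] = 0.333333·(-17.42) = -5.80667.

-5.80667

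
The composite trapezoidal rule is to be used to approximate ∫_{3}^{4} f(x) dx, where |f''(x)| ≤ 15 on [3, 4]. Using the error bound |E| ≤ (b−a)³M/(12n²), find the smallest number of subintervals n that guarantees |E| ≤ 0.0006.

46

Need 15/(12n²) ≤ 0.0006.
n² ≥ 15/(12·0.0006) = 2083.33 ⇒ n ≥ 45.6435, so the smallest n is 46.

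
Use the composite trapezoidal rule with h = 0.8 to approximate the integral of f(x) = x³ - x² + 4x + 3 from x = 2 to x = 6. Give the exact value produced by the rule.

h = (6 − 2)/5 = 0.8.
Nodes x₀,…,x₅ = 2, 2.8, 3.6, 4.4, 5.2, 6.
f(x) = x³ - x² + 4x + 3: f₀=15, f₁=28.312, f₂=51.096, f₃=86.424, f₄=137.368, f₅=207.
(h/2)·[f₀ + 2f₁ + 2f₂ + 2f₃ + 2f₄ + f₅] = 0.4·(828.4) = 331.36.

331.36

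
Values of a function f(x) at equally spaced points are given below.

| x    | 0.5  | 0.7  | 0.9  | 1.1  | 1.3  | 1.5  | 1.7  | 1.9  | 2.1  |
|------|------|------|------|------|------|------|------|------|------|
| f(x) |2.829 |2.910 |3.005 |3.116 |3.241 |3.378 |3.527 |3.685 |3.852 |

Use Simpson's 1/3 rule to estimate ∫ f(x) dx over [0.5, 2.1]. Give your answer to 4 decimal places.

5.2389

h = 0.2, n = 8.
(h/3)·[y₀ + 4y₁ + 2y₂ + 4y₃ + 2y₄ + 4y₅ + 2y₆ + 4y₇ + y₈] = 0.066667·(78.583) = 5.2389.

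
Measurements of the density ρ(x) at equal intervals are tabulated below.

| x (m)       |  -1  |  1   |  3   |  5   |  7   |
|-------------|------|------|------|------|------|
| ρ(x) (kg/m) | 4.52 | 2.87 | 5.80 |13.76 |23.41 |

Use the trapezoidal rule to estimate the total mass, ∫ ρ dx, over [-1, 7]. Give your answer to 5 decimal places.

72.79000

h = 2, n = 4.
(h/2)·[y₀ + 2y₁ + 2y₂ + 2y₃ + y₄] = 1·(72.79) = 72.79000.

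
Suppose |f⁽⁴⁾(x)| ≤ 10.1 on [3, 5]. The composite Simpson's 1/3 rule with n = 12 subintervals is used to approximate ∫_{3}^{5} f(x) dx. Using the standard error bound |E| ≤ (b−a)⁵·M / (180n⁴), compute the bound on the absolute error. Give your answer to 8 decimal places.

|E| ≤ (2)⁵·10.1 / (180·12⁴) = 323.2/3732480 = 0.00008659.

0.00008659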